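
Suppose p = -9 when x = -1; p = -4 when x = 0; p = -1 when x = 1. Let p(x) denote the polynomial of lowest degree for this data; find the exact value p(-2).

-16

Evaluate each Lagrange basis at x = -2:
L_0(-2) = (-2)·(-3)/[(-1)·(-2)] = 3
L_1(-2) = (-1)·(-3)/[(1)·(-1)] = -3
L_2(-2) = (-1)·(-2)/[(2)·(1)] = 1
Sum: (-9)·(3) + (-4)·(-3) + (-1)·(1) = -16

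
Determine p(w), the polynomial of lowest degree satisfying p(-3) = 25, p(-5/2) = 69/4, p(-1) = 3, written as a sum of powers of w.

p(w) = 3w^2 + w + 1

Build the Lagrange basis polynomials:
L_0(w) = (w + 5/2)(w + 1) / [1] = w^2 + (7/2)w + 5/2
L_1(w) = (w + 3)(w + 1) / [-3/4] = -(4/3)w^2 - (16/3)w - 4
L_2(w) = (w + 3)(w + 5/2) / [3] = (1/3)w^2 + (11/6)w + 5/2
p(w) = 25·L_0 + (69/4)·L_1 + 3·L_2
  25·L_0(w) = 25w^2 + (175/2)w + 125/2
  (69/4)·L_1(w) = -23w^2 - 92w - 69
  3·L_2(w) = w^2 + (11/2)w + 15/2
Adding term by term: 3w^2 + w + 1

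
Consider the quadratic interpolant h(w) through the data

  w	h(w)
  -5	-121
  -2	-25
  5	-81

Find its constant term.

L_0(w) = (w + 2)(w - 5) / [30] = (1/30)w^2 - (1/10)w - 1/3
L_1(w) = (w + 5)(w - 5) / [-21] = -(1/21)w^2 + 25/21
L_2(w) = (w + 5)(w + 2) / [70] = (1/70)w^2 + (1/10)w + 1/7
h(w) = (-121)·L_0 + (-25)·L_1 + (-81)·L_2
Only the constant term is needed; take it from each L_i and combine:
(-121)·(-1/3) + (-25)·(25/21) + (-81)·(1/7) = -1

-1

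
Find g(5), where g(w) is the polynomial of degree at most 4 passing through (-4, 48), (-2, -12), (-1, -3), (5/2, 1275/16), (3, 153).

Using Newton's divided-difference form:
g[-4,-2] = (-12 - 48) / (-2 - (-4)) = -30
g[-2,-1] = (-3 - (-12)) / (-1 - (-2)) = 9
g[-1,5/2] = (1275/16 - (-3)) / (5/2 - (-1)) = 189/8
g[5/2,3] = (153 - 1275/16) / (3 - 5/2) = 1173/8
g[-4,-2,-1] = (9 - (-30)) / (-1 - (-4)) = 13
g[-2,-1,5/2] = (189/8 - 9) / (5/2 - (-2)) = 13/4
g[-1,5/2,3] = (1173/8 - 189/8) / (3 - (-1)) = 123/4
g[-4,-2,-1,5/2] = (13/4 - 13) / (5/2 - (-4)) = -3/2
g[-2,-1,5/2,3] = (123/4 - 13/4) / (3 - (-2)) = 11/2
g[-4,-2,-1,5/2,3] = (11/2 - (-3/2)) / (3 - (-4)) = 1
g(5) = 48 + (-30)·(9) + 13·(9)·(7) + (-3/2)·(9)·(7)·(6) + 1·(9)·(7)·(6)·(5/2) = 975

975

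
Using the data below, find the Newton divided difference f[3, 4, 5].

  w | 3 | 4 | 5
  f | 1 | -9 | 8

f[3,4] = (-9 - 1) / (4 - 3) = -10
f[4,5] = (8 - (-9)) / (5 - 4) = 17
f[3,4,5] = (17 - (-10)) / (5 - 3) = 27/2

27/2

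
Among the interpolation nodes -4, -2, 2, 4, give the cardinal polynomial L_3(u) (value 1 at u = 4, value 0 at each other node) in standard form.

L_3(u) = (1/96)u^3 + (1/24)u^2 - (1/24)u - 1/6

L_3(u) = (u + 4)(u + 2)(u - 2) / [(8)·(6)·(2)]
       = (u^3 + 4u^2 - 4u - 16) / (96)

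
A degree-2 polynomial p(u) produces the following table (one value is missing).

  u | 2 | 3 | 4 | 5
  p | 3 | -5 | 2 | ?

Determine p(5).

24

The 3 known values determine p uniquely (degree ≤ 2).
Evaluate each Lagrange basis at u = 5:
L_0(5) = (2)·(1)/[(-1)·(-2)] = 1
L_1(5) = (3)·(1)/[(1)·(-1)] = -3
L_2(5) = (3)·(2)/[(2)·(1)] = 3
Sum: 3·(1) + (-5)·(-3) + 2·(3) = 24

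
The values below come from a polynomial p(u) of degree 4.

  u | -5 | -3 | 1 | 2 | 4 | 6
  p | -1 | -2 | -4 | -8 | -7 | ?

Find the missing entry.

246/7

The 5 known values determine p uniquely (degree ≤ 4).
L_0(6) = (9)·(5)·(4)·(2)/[(-2)·(-6)·(-7)·(-9)] = 10/21
L_1(6) = (11)·(5)·(4)·(2)/[(2)·(-4)·(-5)·(-7)] = -11/7
L_2(6) = (11)·(9)·(4)·(2)/[(6)·(4)·(-1)·(-3)] = 11
L_3(6) = (11)·(9)·(5)·(2)/[(7)·(5)·(1)·(-2)] = -99/7
L_4(6) = (11)·(9)·(5)·(4)/[(9)·(7)·(3)·(2)] = 110/21
Sum: (-1)·(10/21) + (-2)·(-11/7) + (-4)·(11) + (-8)·(-99/7) + (-7)·(110/21) = 246/7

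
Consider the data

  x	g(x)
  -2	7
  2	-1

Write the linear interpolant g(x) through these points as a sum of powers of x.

Build the Lagrange basis polynomials:
L_0(x) = (x - 2) / [-4] = -(1/4)x + 1/2
L_1(x) = (x + 2) / [4] = (1/4)x + 1/2
g(x) = 7·L_0 + (-1)·L_1
  7·L_0(x) = -(7/4)x + 7/2
  (-1)·L_1(x) = -(1/4)x - 1/2
Adding term by term: -2x + 3

g(x) = -2x + 3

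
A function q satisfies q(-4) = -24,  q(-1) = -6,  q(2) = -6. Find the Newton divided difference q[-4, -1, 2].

q[-4,-1] = (-6 - (-24)) / (-1 - (-4)) = 6
q[-1,2] = (-6 - (-6)) / (2 - (-1)) = 0
q[-4,-1,2] = (0 - 6) / (2 - (-4)) = -1

-1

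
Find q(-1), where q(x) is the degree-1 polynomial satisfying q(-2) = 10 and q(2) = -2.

7

L_0(-1) = (-3)/[(-4)] = 3/4
L_1(-1) = (1)/[(4)] = 1/4
Sum: 10·(3/4) + (-2)·(1/4) = 7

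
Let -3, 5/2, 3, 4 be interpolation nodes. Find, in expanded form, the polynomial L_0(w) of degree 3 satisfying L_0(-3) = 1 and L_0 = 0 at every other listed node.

L_0(w) = (w - 5/2)(w - 3)(w - 4) / [(-11/2)·(-6)·(-7)]
       = (w^3 - (19/2)w^2 + (59/2)w - 30) / (-231)

L_0(w) = -(1/231)w^3 + (19/462)w^2 - (59/462)w + 10/77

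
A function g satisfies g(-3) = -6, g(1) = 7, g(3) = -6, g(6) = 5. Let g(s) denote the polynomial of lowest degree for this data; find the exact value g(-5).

Using Newton's divided-difference form:
g[-3,1] = (7 - (-6)) / (1 - (-3)) = 13/4
g[1,3] = (-6 - 7) / (3 - 1) = -13/2
g[3,6] = (5 - (-6)) / (6 - 3) = 11/3
g[-3,1,3] = (-13/2 - 13/4) / (3 - (-3)) = -13/8
g[1,3,6] = (11/3 - (-13/2)) / (6 - 1) = 61/30
g[-3,1,3,6] = (61/30 - (-13/8)) / (6 - (-3)) = 439/1080
g(-5) = -6 + (13/4)·(-2) + (-13/8)·(-2)·(-6) + (439/1080)·(-2)·(-6)·(-8) = -3196/45

-3196/45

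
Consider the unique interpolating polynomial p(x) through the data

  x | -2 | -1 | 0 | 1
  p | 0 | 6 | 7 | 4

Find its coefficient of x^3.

Build the Lagrange basis polynomials:
L_0(x) = (x + 1)x(x - 1) / [-6] = -(1/6)x^3 + (1/6)x
L_1(x) = (x + 2)x(x - 1) / [2] = (1/2)x^3 + (1/2)x^2 - x
L_2(x) = (x + 2)(x + 1)(x - 1) / [-2] = -(1/2)x^3 - x^2 + (1/2)x + 1
L_3(x) = (x + 2)(x + 1)x / [6] = (1/6)x^3 + (1/2)x^2 + (1/3)x
p(x) = 0·L_0 + 6·L_1 + 7·L_2 + 4·L_3
Only the coefficient of x^3 is needed; take it from each L_i and combine:
0·(-1/6) + 6·(1/2) + 7·(-1/2) + 4·(1/6) = 1/6

1/6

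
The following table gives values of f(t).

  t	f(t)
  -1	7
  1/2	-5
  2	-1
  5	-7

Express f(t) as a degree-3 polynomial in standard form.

L_0(t) = (t - 1/2)(t - 2)(t - 5) / [-27] = -(1/27)t^3 + (5/18)t^2 - (1/2)t + 5/27
L_1(t) = (t + 1)(t - 2)(t - 5) / [81/8] = (8/81)t^3 - (16/27)t^2 + (8/27)t + 80/81
L_2(t) = (t + 1)(t - 1/2)(t - 5) / [-27/2] = -(2/27)t^3 + (1/3)t^2 + (2/9)t - 5/27
L_3(t) = (t + 1)(t - 1/2)(t - 2) / [81] = (1/81)t^3 - (1/54)t^2 - (1/54)t + 1/81
f(t) = 7·L_0 + (-5)·L_1 + (-1)·L_2 + (-7)·L_3
  7·L_0(t) = -(7/27)t^3 + (35/18)t^2 - (7/2)t + 35/27
  (-5)·L_1(t) = -(40/81)t^3 + (80/27)t^2 - (40/27)t - 400/81
  (-1)·L_2(t) = (2/27)t^3 - (1/3)t^2 - (2/9)t + 5/27
  (-7)·L_3(t) = -(7/81)t^3 + (7/54)t^2 + (7/54)t - 7/81
Adding term by term: -(62/81)t^3 + (127/27)t^2 - (137/27)t - 287/81

f(t) = -(62/81)t^3 + (127/27)t^2 - (137/27)t - 287/81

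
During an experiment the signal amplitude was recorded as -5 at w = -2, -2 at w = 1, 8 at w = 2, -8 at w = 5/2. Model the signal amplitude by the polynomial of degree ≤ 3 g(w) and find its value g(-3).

1237/9

Evaluate each Lagrange basis at w = -3:
L_0(-3) = (-4)·(-5)·(-11/2)/[(-3)·(-4)·(-9/2)] = 55/27
L_1(-3) = (-1)·(-5)·(-11/2)/[(3)·(-1)·(-3/2)] = -55/9
L_2(-3) = (-1)·(-4)·(-11/2)/[(4)·(1)·(-1/2)] = 11
L_3(-3) = (-1)·(-4)·(-5)/[(9/2)·(3/2)·(1/2)] = -160/27
Sum: (-5)·(55/27) + (-2)·(-55/9) + 8·(11) + (-8)·(-160/27) = 1237/9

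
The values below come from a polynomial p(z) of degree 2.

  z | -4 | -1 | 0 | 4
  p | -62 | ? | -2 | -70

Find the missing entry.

The 3 known values determine p uniquely (degree ≤ 2).
Evaluate each Lagrange basis at z = -1:
L_0(-1) = (-1)·(-5)/[(-4)·(-8)] = 5/32
L_1(-1) = (3)·(-5)/[(4)·(-4)] = 15/16
L_2(-1) = (3)·(-1)/[(8)·(4)] = -3/32
Sum: (-62)·(5/32) + (-2)·(15/16) + (-70)·(-3/32) = -5

-5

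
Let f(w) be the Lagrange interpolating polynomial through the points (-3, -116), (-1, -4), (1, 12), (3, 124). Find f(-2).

Evaluate each Lagrange basis at w = -2:
L_0(-2) = (-1)·(-3)·(-5)/[(-2)·(-4)·(-6)] = 5/16
L_1(-2) = (1)·(-3)·(-5)/[(2)·(-2)·(-4)] = 15/16
L_2(-2) = (1)·(-1)·(-5)/[(4)·(2)·(-2)] = -5/16
L_3(-2) = (1)·(-1)·(-3)/[(6)·(4)·(2)] = 1/16
Sum: (-116)·(5/16) + (-4)·(15/16) + 12·(-5/16) + 124·(1/16) = -36

-36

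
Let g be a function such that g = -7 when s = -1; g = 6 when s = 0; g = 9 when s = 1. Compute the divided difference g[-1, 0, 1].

g[-1,0] = (6 - (-7)) / (0 - (-1)) = 13
g[0,1] = (9 - 6) / (1 - 0) = 3
g[-1,0,1] = (3 - 13) / (1 - (-1)) = -5

-5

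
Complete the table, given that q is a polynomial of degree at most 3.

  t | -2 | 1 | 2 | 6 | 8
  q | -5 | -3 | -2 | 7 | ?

The 4 known values determine q uniquely (degree ≤ 3).
L_0(8) = (7)·(6)·(2)/[(-3)·(-4)·(-8)] = -7/8
L_1(8) = (10)·(6)·(2)/[(3)·(-1)·(-5)] = 8
L_2(8) = (10)·(7)·(2)/[(4)·(1)·(-4)] = -35/4
L_3(8) = (10)·(7)·(6)/[(8)·(5)·(4)] = 21/8
Sum: (-5)·(-7/8) + (-3)·(8) + (-2)·(-35/4) + 7·(21/8) = 65/4

65/4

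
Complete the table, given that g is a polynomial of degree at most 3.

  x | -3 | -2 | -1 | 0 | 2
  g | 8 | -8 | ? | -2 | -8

The 4 known values determine g uniquely (degree ≤ 3).
Evaluate each Lagrange basis at x = -1:
L_0(-1) = (1)·(-1)·(-3)/[(-1)·(-3)·(-5)] = -1/5
L_1(-1) = (2)·(-1)·(-3)/[(1)·(-2)·(-4)] = 3/4
L_2(-1) = (2)·(1)·(-3)/[(3)·(2)·(-2)] = 1/2
L_3(-1) = (2)·(1)·(-1)/[(5)·(4)·(2)] = -1/20
Sum: 8·(-1/5) + (-8)·(3/4) + (-2)·(1/2) + (-8)·(-1/20) = -41/5

-41/5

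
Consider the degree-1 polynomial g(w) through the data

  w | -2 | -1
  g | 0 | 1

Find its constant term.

Build the Lagrange basis polynomials:
L_0(w) = (w + 1) / [-1] = -w - 1
L_1(w) = (w + 2) / [1] = w + 2
g(w) = 0·L_0 + 1·L_1
Only the constant term is needed; take it from each L_i and combine:
0·(-1) + 1·(2) = 2

2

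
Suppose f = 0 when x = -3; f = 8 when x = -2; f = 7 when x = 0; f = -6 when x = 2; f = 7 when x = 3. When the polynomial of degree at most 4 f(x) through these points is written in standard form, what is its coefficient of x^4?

L_0(x) = (x + 2)x(x - 2)(x - 3) / [90] = (1/90)x^4 - (1/30)x^3 - (2/45)x^2 + (2/15)x
L_1(x) = (x + 3)x(x - 2)(x - 3) / [-40] = -(1/40)x^4 + (1/20)x^3 + (9/40)x^2 - (9/20)x
L_2(x) = (x + 3)(x + 2)(x - 2)(x - 3) / [36] = (1/36)x^4 - (13/36)x^2 + 1
L_3(x) = (x + 3)(x + 2)x(x - 3) / [-40] = -(1/40)x^4 - (1/20)x^3 + (9/40)x^2 + (9/20)x
L_4(x) = (x + 3)(x + 2)x(x - 2) / [90] = (1/90)x^4 + (1/30)x^3 - (2/45)x^2 - (2/15)x
f(x) = 0·L_0 + 8·L_1 + 7·L_2 + (-6)·L_3 + 7·L_4
Only the coefficient of x^4 is needed; take it from each L_i and combine:
0·(1/90) + 8·(-1/40) + 7·(1/36) + (-6)·(-1/40) + 7·(1/90) = 2/9

2/9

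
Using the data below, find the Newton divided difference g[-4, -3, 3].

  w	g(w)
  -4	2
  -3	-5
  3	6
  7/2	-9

53/42

g[-4,-3] = (-5 - 2) / (-3 - (-4)) = -7
g[-3,3] = (6 - (-5)) / (3 - (-3)) = 11/6
g[-4,-3,3] = (11/6 - (-7)) / (3 - (-4)) = 53/42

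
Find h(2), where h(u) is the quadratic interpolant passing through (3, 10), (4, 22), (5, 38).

2

Using Newton's divided-difference form:
h[3,4] = (22 - 10) / (4 - 3) = 12
h[4,5] = (38 - 22) / (5 - 4) = 16
h[3,4,5] = (16 - 12) / (5 - 3) = 2
h(2) = 10 + 12·(-1) + 2·(-1)·(-2) = 2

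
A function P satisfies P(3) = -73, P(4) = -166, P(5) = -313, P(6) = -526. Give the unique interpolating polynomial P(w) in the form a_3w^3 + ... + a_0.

P(w) = -2w^3 - 3w^2 + 2w + 2

L_0(w) = (w - 4)(w - 5)(w - 6) / [-6] = -(1/6)w^3 + (5/2)w^2 - (37/3)w + 20
L_1(w) = (w - 3)(w - 5)(w - 6) / [2] = (1/2)w^3 - 7w^2 + (63/2)w - 45
L_2(w) = (w - 3)(w - 4)(w - 6) / [-2] = -(1/2)w^3 + (13/2)w^2 - 27w + 36
L_3(w) = (w - 3)(w - 4)(w - 5) / [6] = (1/6)w^3 - 2w^2 + (47/6)w - 10
P(w) = (-73)·L_0 + (-166)·L_1 + (-313)·L_2 + (-526)·L_3
  (-73)·L_0(w) = (73/6)w^3 - (365/2)w^2 + (2701/3)w - 1460
  (-166)·L_1(w) = -83w^3 + 1162w^2 - 5229w + 7470
  (-313)·L_2(w) = (313/2)w^3 - (4069/2)w^2 + 8451w - 11268
  (-526)·L_3(w) = -(263/3)w^3 + 1052w^2 - (12361/3)w + 5260
Adding term by term: -2w^3 - 3w^2 + 2w + 2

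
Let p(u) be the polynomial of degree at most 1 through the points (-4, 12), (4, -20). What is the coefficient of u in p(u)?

-4

The leading coefficient equals the top divided difference p[-4,4].
p[-4,4] = (-20 - 12) / (4 - (-4)) = -4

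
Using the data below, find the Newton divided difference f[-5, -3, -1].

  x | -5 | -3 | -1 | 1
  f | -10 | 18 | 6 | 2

f[-5,-3] = (18 - (-10)) / (-3 - (-5)) = 14
f[-3,-1] = (6 - 18) / (-1 - (-3)) = -6
f[-5,-3,-1] = (-6 - 14) / (-1 - (-5)) = -5

-5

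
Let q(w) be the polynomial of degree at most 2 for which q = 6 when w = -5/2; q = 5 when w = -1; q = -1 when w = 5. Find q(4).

L_0(4) = (5)·(-1)/[(-3/2)·(-15/2)] = -4/9
L_1(4) = (13/2)·(-1)/[(3/2)·(-6)] = 13/18
L_2(4) = (13/2)·(5)/[(15/2)·(6)] = 13/18
Sum: 6·(-4/9) + 5·(13/18) + (-1)·(13/18) = 2/9

2/9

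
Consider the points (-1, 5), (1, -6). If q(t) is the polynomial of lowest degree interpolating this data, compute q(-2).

Evaluate each Lagrange basis at t = -2:
L_0(-2) = (-3)/[(-2)] = 3/2
L_1(-2) = (-1)/[(2)] = -1/2
Sum: 5·(3/2) + (-6)·(-1/2) = 21/2

21/2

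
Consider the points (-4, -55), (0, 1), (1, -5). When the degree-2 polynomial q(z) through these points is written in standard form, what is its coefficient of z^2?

The leading coefficient equals the top divided difference q[-4,0,1].
q[-4,0] = (1 - (-55)) / (0 - (-4)) = 14
q[0,1] = (-5 - 1) / (1 - 0) = -6
q[-4,0,1] = (-6 - 14) / (1 - (-4)) = -4

-4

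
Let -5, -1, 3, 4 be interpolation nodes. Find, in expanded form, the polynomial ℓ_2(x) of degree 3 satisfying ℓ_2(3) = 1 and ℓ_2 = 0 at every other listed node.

ℓ_2(x) = (x + 5)(x + 1)(x - 4) / [(8)·(4)·(-1)]
       = (x^3 + 2x^2 - 19x - 20) / (-32)

ℓ_2(x) = -(1/32)x^3 - (1/16)x^2 + (19/32)x + 5/8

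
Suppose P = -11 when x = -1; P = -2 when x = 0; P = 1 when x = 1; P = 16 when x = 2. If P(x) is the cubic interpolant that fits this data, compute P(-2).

Using Newton's divided-difference form:
P[-1,0] = (-2 - (-11)) / (0 - (-1)) = 9
P[0,1] = (1 - (-2)) / (1 - 0) = 3
P[1,2] = (16 - 1) / (2 - 1) = 15
P[-1,0,1] = (3 - 9) / (1 - (-1)) = -3
P[0,1,2] = (15 - 3) / (2 - 0) = 6
P[-1,0,1,2] = (6 - (-3)) / (2 - (-1)) = 3
P(-2) = -11 + 9·(-1) + (-3)·(-1)·(-2) + 3·(-1)·(-2)·(-3) = -44

-44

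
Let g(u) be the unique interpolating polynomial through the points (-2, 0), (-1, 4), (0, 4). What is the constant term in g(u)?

4

L_0(u) = (u + 1)u / [2] = (1/2)u^2 + (1/2)u
L_1(u) = (u + 2)u / [-1] = -u^2 - 2u
L_2(u) = (u + 2)(u + 1) / [2] = (1/2)u^2 + (3/2)u + 1
g(u) = 0·L_0 + 4·L_1 + 4·L_2
Only the constant term is needed; take it from each L_i and combine:
0·(0) + 4·(0) + 4·(1) = 4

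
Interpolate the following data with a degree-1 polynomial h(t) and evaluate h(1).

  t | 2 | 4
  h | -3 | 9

-9

Evaluate each Lagrange basis at t = 1:
L_0(1) = (-3)/[(-2)] = 3/2
L_1(1) = (-1)/[(2)] = -1/2
Sum: (-3)·(3/2) + 9·(-1/2) = -9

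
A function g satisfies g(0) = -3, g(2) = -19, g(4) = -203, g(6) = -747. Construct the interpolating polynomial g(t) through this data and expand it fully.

Build the Lagrange basis polynomials:
L_0(t) = (t - 2)(t - 4)(t - 6) / [-48] = -(1/48)t^3 + (1/4)t^2 - (11/12)t + 1
L_1(t) = t(t - 4)(t - 6) / [16] = (1/16)t^3 - (5/8)t^2 + (3/2)t
L_2(t) = t(t - 2)(t - 6) / [-16] = -(1/16)t^3 + (1/2)t^2 - (3/4)t
L_3(t) = t(t - 2)(t - 4) / [48] = (1/48)t^3 - (1/8)t^2 + (1/6)t
g(t) = (-3)·L_0 + (-19)·L_1 + (-203)·L_2 + (-747)·L_3
  (-3)·L_0(t) = (1/16)t^3 - (3/4)t^2 + (11/4)t - 3
  (-19)·L_1(t) = -(19/16)t^3 + (95/8)t^2 - (57/2)t
  (-203)·L_2(t) = (203/16)t^3 - (203/2)t^2 + (609/4)t
  (-747)·L_3(t) = -(249/16)t^3 + (747/8)t^2 - (249/2)t
Adding term by term: -4t^3 + 3t^2 + 2t - 3

g(t) = -4t^3 + 3t^2 + 2t - 3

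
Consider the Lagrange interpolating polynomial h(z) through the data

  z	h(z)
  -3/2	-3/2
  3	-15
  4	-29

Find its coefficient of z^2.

-2

The leading coefficient equals the top divided difference h[-3/2,3,4].
h[-3/2,3] = (-15 - (-3/2)) / (3 - (-3/2)) = -3
h[3,4] = (-29 - (-15)) / (4 - 3) = -14
h[-3/2,3,4] = (-14 - (-3)) / (4 - (-3/2)) = -2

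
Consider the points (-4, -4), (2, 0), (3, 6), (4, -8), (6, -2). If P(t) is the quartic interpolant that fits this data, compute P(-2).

-1322/7

L_0(-2) = (-4)·(-5)·(-6)·(-8)/[(-6)·(-7)·(-8)·(-10)] = 2/7
L_1(-2) = (2)·(-5)·(-6)·(-8)/[(6)·(-1)·(-2)·(-4)] = 10
L_2(-2) = (2)·(-4)·(-6)·(-8)/[(7)·(1)·(-1)·(-3)] = -128/7
L_3(-2) = (2)·(-4)·(-5)·(-8)/[(8)·(2)·(1)·(-2)] = 10
L_4(-2) = (2)·(-4)·(-5)·(-6)/[(10)·(4)·(3)·(2)] = -1
Sum: (-4)·(2/7) + 0 + 6·(-128/7) + (-8)·(10) + (-2)·(-1) = -1322/7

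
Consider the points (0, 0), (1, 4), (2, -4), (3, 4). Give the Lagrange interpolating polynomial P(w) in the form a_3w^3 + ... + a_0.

P(w) = (14/3)w^3 - 20w^2 + (58/3)w

L_0(w) = (w - 1)(w - 2)(w - 3) / [-6] = -(1/6)w^3 + w^2 - (11/6)w + 1
L_1(w) = w(w - 2)(w - 3) / [2] = (1/2)w^3 - (5/2)w^2 + 3w
L_2(w) = w(w - 1)(w - 3) / [-2] = -(1/2)w^3 + 2w^2 - (3/2)w
L_3(w) = w(w - 1)(w - 2) / [6] = (1/6)w^3 - (1/2)w^2 + (1/3)w
P(w) = 0·L_0 + 4·L_1 + (-4)·L_2 + 4·L_3
  0·L_0(w) = 0
  4·L_1(w) = 2w^3 - 10w^2 + 12w
  (-4)·L_2(w) = 2w^3 - 8w^2 + 6w
  4·L_3(w) = (2/3)w^3 - 2w^2 + (4/3)w
Adding term by term: (14/3)w^3 - 20w^2 + (58/3)w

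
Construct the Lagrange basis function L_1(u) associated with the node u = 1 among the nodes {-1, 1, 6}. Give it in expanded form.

L_1(u) = -(1/10)u^2 + (1/2)u + 3/5

L_1(u) = (u + 1)(u - 6) / [(2)·(-5)]
       = (u^2 - 5u - 6) / (-10)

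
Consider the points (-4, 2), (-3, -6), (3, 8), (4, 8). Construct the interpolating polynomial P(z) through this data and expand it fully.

P(z) = -(19/84)z^3 + (4/7)z^2 + (367/84)z - 29/7

Newton's divided differences:
P[-4,-3] = (-6 - 2) / (-3 - (-4)) = -8
P[-3,3] = (8 - (-6)) / (3 - (-3)) = 7/3
P[3,4] = (8 - 8) / (4 - 3) = 0
P[-4,-3,3] = (7/3 - (-8)) / (3 - (-4)) = 31/21
P[-3,3,4] = (0 - 7/3) / (4 - (-3)) = -1/3
P[-4,-3,3,4] = (-1/3 - 31/21) / (4 - (-4)) = -19/84
P(z) = 2 + (-8)·(z + 4) + (31/21)·(z + 4)(z + 3) + (-19/84)·(z + 4)(z + 3)(z - 3)
Expanding: P(z) = -(19/84)z^3 + (4/7)z^2 + (367/84)z - 29/7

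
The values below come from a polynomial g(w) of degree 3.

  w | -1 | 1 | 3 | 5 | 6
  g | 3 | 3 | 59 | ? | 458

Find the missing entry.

The 4 known values determine g uniquely (degree ≤ 3).
Evaluate each Lagrange basis at w = 5:
L_0(5) = (4)·(2)·(-1)/[(-2)·(-4)·(-7)] = 1/7
L_1(5) = (6)·(2)·(-1)/[(2)·(-2)·(-5)] = -3/5
L_2(5) = (6)·(4)·(-1)/[(4)·(2)·(-3)] = 1
L_3(5) = (6)·(4)·(2)/[(7)·(5)·(3)] = 16/35
Sum: 3·(1/7) + 3·(-3/5) + 59·(1) + 458·(16/35) = 267

267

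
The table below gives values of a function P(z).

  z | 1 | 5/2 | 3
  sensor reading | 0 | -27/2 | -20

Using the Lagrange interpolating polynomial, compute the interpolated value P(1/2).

5/2

L_0(1/2) = (-2)·(-5/2)/[(-3/2)·(-2)] = 5/3
L_1(1/2) = (-1/2)·(-5/2)/[(3/2)·(-1/2)] = -5/3
L_2(1/2) = (-1/2)·(-2)/[(2)·(1/2)] = 1
Sum: 0 + (-27/2)·(-5/3) + (-20)·(1) = 5/2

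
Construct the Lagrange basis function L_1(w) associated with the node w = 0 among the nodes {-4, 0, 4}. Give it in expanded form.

L_1(w) = -(1/16)w^2 + 1

L_1(w) = (w + 4)(w - 4) / [(4)·(-4)]
       = (w^2 - 16) / (-16)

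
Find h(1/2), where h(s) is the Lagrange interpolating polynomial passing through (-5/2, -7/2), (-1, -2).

Evaluate each Lagrange basis at s = 1/2:
L_0(1/2) = (3/2)/[(-3/2)] = -1
L_1(1/2) = (3)/[(3/2)] = 2
Sum: (-7/2)·(-1) + (-2)·(2) = -1/2

-1/2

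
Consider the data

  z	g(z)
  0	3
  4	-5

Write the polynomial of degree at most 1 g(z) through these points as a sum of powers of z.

g(z) = -2z + 3

L_0(z) = (z - 4) / [-4] = -(1/4)z + 1
L_1(z) = z / [4] = (1/4)z
g(z) = 3·L_0 + (-5)·L_1
  3·L_0(z) = -(3/4)z + 3
  (-5)·L_1(z) = -(5/4)z
Adding term by term: -2z + 3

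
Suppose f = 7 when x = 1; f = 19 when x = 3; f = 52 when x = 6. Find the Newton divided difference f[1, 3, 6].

1

f[1,3] = (19 - 7) / (3 - 1) = 6
f[3,6] = (52 - 19) / (6 - 3) = 11
f[1,3,6] = (11 - 6) / (6 - 1) = 1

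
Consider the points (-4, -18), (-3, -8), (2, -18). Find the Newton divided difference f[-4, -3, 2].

-2

f[-4,-3] = (-8 - (-18)) / (-3 - (-4)) = 10
f[-3,2] = (-18 - (-8)) / (2 - (-3)) = -2
f[-4,-3,2] = (-2 - 10) / (2 - (-4)) = -2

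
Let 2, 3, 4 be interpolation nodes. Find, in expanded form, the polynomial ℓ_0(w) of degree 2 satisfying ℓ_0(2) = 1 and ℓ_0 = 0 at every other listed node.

ℓ_0(w) = (1/2)w^2 - (7/2)w + 6

ℓ_0(w) = (w - 3)(w - 4) / [(-1)·(-2)]
       = (w^2 - 7w + 12) / (2)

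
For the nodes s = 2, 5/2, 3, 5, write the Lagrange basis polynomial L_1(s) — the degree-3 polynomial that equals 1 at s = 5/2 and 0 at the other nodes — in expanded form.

L_1(s) = (8/5)s^3 - 16s^2 + (248/5)s - 48

L_1(s) = (s - 2)(s - 3)(s - 5) / [(1/2)·(-1/2)·(-5/2)]
       = (s^3 - 10s^2 + 31s - 30) / (5/8)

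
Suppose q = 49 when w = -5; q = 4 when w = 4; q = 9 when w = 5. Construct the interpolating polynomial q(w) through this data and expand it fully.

q(w) = w^2 - 4w + 4

L_0(w) = (w - 4)(w - 5) / [90] = (1/90)w^2 - (1/10)w + 2/9
L_1(w) = (w + 5)(w - 5) / [-9] = -(1/9)w^2 + 25/9
L_2(w) = (w + 5)(w - 4) / [10] = (1/10)w^2 + (1/10)w - 2
q(w) = 49·L_0 + 4·L_1 + 9·L_2
  49·L_0(w) = (49/90)w^2 - (49/10)w + 98/9
  4·L_1(w) = -(4/9)w^2 + 100/9
  9·L_2(w) = (9/10)w^2 + (9/10)w - 18
Adding term by term: w^2 - 4w + 4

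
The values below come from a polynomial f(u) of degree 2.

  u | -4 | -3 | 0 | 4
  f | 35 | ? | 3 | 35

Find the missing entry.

21

The 3 known values determine f uniquely (degree ≤ 2).
Evaluate each Lagrange basis at u = -3:
L_0(-3) = (-3)·(-7)/[(-4)·(-8)] = 21/32
L_1(-3) = (1)·(-7)/[(4)·(-4)] = 7/16
L_2(-3) = (1)·(-3)/[(8)·(4)] = -3/32
Sum: 35·(21/32) + 3·(7/16) + 35·(-3/32) = 21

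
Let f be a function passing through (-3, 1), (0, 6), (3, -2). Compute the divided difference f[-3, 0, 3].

f[-3,0] = (6 - 1) / (0 - (-3)) = 5/3
f[0,3] = (-2 - 6) / (3 - 0) = -8/3
f[-3,0,3] = (-8/3 - 5/3) / (3 - (-3)) = -13/18

-13/18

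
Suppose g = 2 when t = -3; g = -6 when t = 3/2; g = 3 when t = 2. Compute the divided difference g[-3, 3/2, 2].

g[-3,3/2] = (-6 - 2) / (3/2 - (-3)) = -16/9
g[3/2,2] = (3 - (-6)) / (2 - 3/2) = 18
g[-3,3/2,2] = (18 - (-16/9)) / (2 - (-3)) = 178/45

178/45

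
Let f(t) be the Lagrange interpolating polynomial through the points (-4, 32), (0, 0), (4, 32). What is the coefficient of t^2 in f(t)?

The leading coefficient equals the top divided difference f[-4,0,4].
f[-4,0] = (0 - 32) / (0 - (-4)) = -8
f[0,4] = (32 - 0) / (4 - 0) = 8
f[-4,0,4] = (8 - (-8)) / (4 - (-4)) = 2

2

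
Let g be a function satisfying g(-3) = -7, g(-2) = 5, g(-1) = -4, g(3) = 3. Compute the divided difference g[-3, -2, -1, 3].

g[-3,-2] = (5 - (-7)) / (-2 - (-3)) = 12
g[-2,-1] = (-4 - 5) / (-1 - (-2)) = -9
g[-1,3] = (3 - (-4)) / (3 - (-1)) = 7/4
g[-3,-2,-1] = (-9 - 12) / (-1 - (-3)) = -21/2
g[-2,-1,3] = (7/4 - (-9)) / (3 - (-2)) = 43/20
g[-3,-2,-1,3] = (43/20 - (-21/2)) / (3 - (-3)) = 253/120

253/120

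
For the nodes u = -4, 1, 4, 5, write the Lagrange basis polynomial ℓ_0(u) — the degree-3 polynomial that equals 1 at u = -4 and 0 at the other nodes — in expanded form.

ℓ_0(u) = (u - 1)(u - 4)(u - 5) / [(-5)·(-8)·(-9)]
       = (u^3 - 10u^2 + 29u - 20) / (-360)

ℓ_0(u) = -(1/360)u^3 + (1/36)u^2 - (29/360)u + 1/18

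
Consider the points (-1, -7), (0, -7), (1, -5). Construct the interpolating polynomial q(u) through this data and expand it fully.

q(u) = u^2 + u - 7

Build the Lagrange basis polynomials:
L_0(u) = u(u - 1) / [2] = (1/2)u^2 - (1/2)u
L_1(u) = (u + 1)(u - 1) / [-1] = -u^2 + 1
L_2(u) = (u + 1)u / [2] = (1/2)u^2 + (1/2)u
q(u) = (-7)·L_0 + (-7)·L_1 + (-5)·L_2
  (-7)·L_0(u) = -(7/2)u^2 + (7/2)u
  (-7)·L_1(u) = 7u^2 - 7
  (-5)·L_2(u) = -(5/2)u^2 - (5/2)u
Adding term by term: u^2 + u - 7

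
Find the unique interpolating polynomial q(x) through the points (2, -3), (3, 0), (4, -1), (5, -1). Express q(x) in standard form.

Newton's divided differences:
q[2,3] = (0 - (-3)) / (3 - 2) = 3
q[3,4] = (-1 - 0) / (4 - 3) = -1
q[4,5] = (-1 - (-1)) / (5 - 4) = 0
q[2,3,4] = (-1 - 3) / (4 - 2) = -2
q[3,4,5] = (0 - (-1)) / (5 - 3) = 1/2
q[2,3,4,5] = (1/2 - (-2)) / (5 - 2) = 5/6
q(x) = -3 + 3·(x - 2) + (-2)·(x - 2)(x - 3) + (5/6)·(x - 2)(x - 3)(x - 4)
Expanding: q(x) = (5/6)x^3 - (19/2)x^2 + (104/3)x - 41

q(x) = (5/6)x^3 - (19/2)x^2 + (104/3)x - 41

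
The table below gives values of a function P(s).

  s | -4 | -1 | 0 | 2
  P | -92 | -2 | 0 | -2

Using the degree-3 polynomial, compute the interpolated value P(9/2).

369/8

L_0(9/2) = (11/2)·(9/2)·(5/2)/[(-3)·(-4)·(-6)] = -55/64
L_1(9/2) = (17/2)·(9/2)·(5/2)/[(3)·(-1)·(-3)] = 85/8
L_2(9/2) = (17/2)·(11/2)·(5/2)/[(4)·(1)·(-2)] = -935/64
L_3(9/2) = (17/2)·(11/2)·(9/2)/[(6)·(3)·(2)] = 187/32
Sum: (-92)·(-55/64) + (-2)·(85/8) + 0 + (-2)·(187/32) = 369/8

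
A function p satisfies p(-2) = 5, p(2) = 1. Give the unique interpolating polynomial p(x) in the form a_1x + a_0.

L_0(x) = (x - 2) / [-4] = -(1/4)x + 1/2
L_1(x) = (x + 2) / [4] = (1/4)x + 1/2
p(x) = 5·L_0 + 1·L_1
  5·L_0(x) = -(5/4)x + 5/2
  1·L_1(x) = (1/4)x + 1/2
Adding term by term: -x + 3

p(x) = -x + 3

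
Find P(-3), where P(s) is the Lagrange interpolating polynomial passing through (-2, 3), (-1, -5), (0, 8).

32

Evaluate each Lagrange basis at s = -3:
L_0(-3) = (-2)·(-3)/[(-1)·(-2)] = 3
L_1(-3) = (-1)·(-3)/[(1)·(-1)] = -3
L_2(-3) = (-1)·(-2)/[(2)·(1)] = 1
Sum: 3·(3) + (-5)·(-3) + 8·(1) = 32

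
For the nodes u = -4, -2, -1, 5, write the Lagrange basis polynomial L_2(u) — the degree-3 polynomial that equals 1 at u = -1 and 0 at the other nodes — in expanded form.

L_2(u) = -(1/18)u^3 - (1/18)u^2 + (11/9)u + 20/9

L_2(u) = (u + 4)(u + 2)(u - 5) / [(3)·(1)·(-6)]
       = (u^3 + u^2 - 22u - 40) / (-18)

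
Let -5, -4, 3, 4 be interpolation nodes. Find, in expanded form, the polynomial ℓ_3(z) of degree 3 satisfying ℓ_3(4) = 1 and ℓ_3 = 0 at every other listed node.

ℓ_3(z) = (1/72)z^3 + (1/12)z^2 - (7/72)z - 5/6

ℓ_3(z) = (z + 5)(z + 4)(z - 3) / [(9)·(8)·(1)]
       = (z^3 + 6z^2 - 7z - 60) / (72)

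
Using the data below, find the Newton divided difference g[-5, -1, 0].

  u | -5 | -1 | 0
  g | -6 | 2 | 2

g[-5,-1] = (2 - (-6)) / (-1 - (-5)) = 2
g[-1,0] = (2 - 2) / (0 - (-1)) = 0
g[-5,-1,0] = (0 - 2) / (0 - (-5)) = -2/5

-2/5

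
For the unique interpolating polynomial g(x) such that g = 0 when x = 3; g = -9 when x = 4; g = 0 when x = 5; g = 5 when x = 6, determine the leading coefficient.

-11/3

Build the Lagrange basis polynomials:
L_0(x) = (x - 4)(x - 5)(x - 6) / [-6] = -(1/6)x^3 + (5/2)x^2 - (37/3)x + 20
L_1(x) = (x - 3)(x - 5)(x - 6) / [2] = (1/2)x^3 - 7x^2 + (63/2)x - 45
L_2(x) = (x - 3)(x - 4)(x - 6) / [-2] = -(1/2)x^3 + (13/2)x^2 - 27x + 36
L_3(x) = (x - 3)(x - 4)(x - 5) / [6] = (1/6)x^3 - 2x^2 + (47/6)x - 10
g(x) = 0·L_0 + (-9)·L_1 + 0·L_2 + 5·L_3
Only the coefficient of x^3 is needed; take it from each L_i and combine:
0·(-1/6) + (-9)·(1/2) + 0·(-1/2) + 5·(1/6) = -11/3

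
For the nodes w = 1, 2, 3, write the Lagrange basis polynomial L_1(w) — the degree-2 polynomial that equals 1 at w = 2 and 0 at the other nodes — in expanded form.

L_1(w) = (w - 1)(w - 3) / [(1)·(-1)]
       = (w^2 - 4w + 3) / (-1)

L_1(w) = -w^2 + 4w - 3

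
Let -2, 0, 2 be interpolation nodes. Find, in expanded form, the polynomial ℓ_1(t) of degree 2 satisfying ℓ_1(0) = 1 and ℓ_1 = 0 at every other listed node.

ℓ_1(t) = -(1/4)t^2 + 1

ℓ_1(t) = (t + 2)(t - 2) / [(2)·(-2)]
       = (t^2 - 4) / (-4)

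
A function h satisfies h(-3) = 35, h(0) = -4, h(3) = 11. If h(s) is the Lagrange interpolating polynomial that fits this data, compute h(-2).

16

Evaluate each Lagrange basis at s = -2:
L_0(-2) = (-2)·(-5)/[(-3)·(-6)] = 5/9
L_1(-2) = (1)·(-5)/[(3)·(-3)] = 5/9
L_2(-2) = (1)·(-2)/[(6)·(3)] = -1/9
Sum: 35·(5/9) + (-4)·(5/9) + 11·(-1/9) = 16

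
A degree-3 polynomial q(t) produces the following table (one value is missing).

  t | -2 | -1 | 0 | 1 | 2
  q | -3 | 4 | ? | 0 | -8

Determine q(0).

The 4 known values determine q uniquely (degree ≤ 3).
Evaluate each Lagrange basis at t = 0:
L_0(0) = (1)·(-1)·(-2)/[(-1)·(-3)·(-4)] = -1/6
L_1(0) = (2)·(-1)·(-2)/[(1)·(-2)·(-3)] = 2/3
L_2(0) = (2)·(1)·(-2)/[(3)·(2)·(-1)] = 2/3
L_3(0) = (2)·(1)·(-1)/[(4)·(3)·(1)] = -1/6
Sum: (-3)·(-1/6) + 4·(2/3) + 0 + (-8)·(-1/6) = 9/2

9/2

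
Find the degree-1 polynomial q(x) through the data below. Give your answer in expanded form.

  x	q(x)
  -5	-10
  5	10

Build the Lagrange basis polynomials:
L_0(x) = (x - 5) / [-10] = -(1/10)x + 1/2
L_1(x) = (x + 5) / [10] = (1/10)x + 1/2
q(x) = (-10)·L_0 + 10·L_1
  (-10)·L_0(x) = x - 5
  10·L_1(x) = x + 5
Adding term by term: 2x

q(x) = 2x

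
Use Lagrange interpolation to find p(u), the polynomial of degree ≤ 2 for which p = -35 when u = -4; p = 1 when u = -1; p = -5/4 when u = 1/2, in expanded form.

Build the Lagrange basis polynomials:
L_0(u) = (u + 1)(u - 1/2) / [27/2] = (2/27)u^2 + (1/27)u - 1/27
L_1(u) = (u + 4)(u - 1/2) / [-9/2] = -(2/9)u^2 - (7/9)u + 4/9
L_2(u) = (u + 4)(u + 1) / [27/4] = (4/27)u^2 + (20/27)u + 16/27
p(u) = (-35)·L_0 + 1·L_1 + (-5/4)·L_2
  (-35)·L_0(u) = -(70/27)u^2 - (35/27)u + 35/27
  1·L_1(u) = -(2/9)u^2 - (7/9)u + 4/9
  (-5/4)·L_2(u) = -(5/27)u^2 - (25/27)u - 20/27
Adding term by term: -3u^2 - 3u + 1

p(u) = -3u^2 - 3u + 1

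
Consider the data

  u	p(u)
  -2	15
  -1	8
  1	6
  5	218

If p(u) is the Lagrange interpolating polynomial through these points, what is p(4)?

123

Evaluate each Lagrange basis at u = 4:
L_0(4) = (5)·(3)·(-1)/[(-1)·(-3)·(-7)] = 5/7
L_1(4) = (6)·(3)·(-1)/[(1)·(-2)·(-6)] = -3/2
L_2(4) = (6)·(5)·(-1)/[(3)·(2)·(-4)] = 5/4
L_3(4) = (6)·(5)·(3)/[(7)·(6)·(4)] = 15/28
Sum: 15·(5/7) + 8·(-3/2) + 6·(5/4) + 218·(15/28) = 123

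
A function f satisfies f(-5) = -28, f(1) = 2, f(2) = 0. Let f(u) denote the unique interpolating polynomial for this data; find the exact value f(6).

L_0(6) = (5)·(4)/[(-6)·(-7)] = 10/21
L_1(6) = (11)·(4)/[(6)·(-1)] = -22/3
L_2(6) = (11)·(5)/[(7)·(1)] = 55/7
Sum: (-28)·(10/21) + 2·(-22/3) + 0 = -28

-28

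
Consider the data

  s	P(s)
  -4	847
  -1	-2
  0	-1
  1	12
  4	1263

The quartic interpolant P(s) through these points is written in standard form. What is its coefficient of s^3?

L_0(s) = (s + 1)s(s - 1)(s - 4) / [480] = (1/480)s^4 - (1/120)s^3 - (1/480)s^2 + (1/120)s
L_1(s) = (s + 4)s(s - 1)(s - 4) / [-30] = -(1/30)s^4 + (1/30)s^3 + (8/15)s^2 - (8/15)s
L_2(s) = (s + 4)(s + 1)(s - 1)(s - 4) / [16] = (1/16)s^4 - (17/16)s^2 + 1
L_3(s) = (s + 4)(s + 1)s(s - 4) / [-30] = -(1/30)s^4 - (1/30)s^3 + (8/15)s^2 + (8/15)s
L_4(s) = (s + 4)(s + 1)s(s - 1) / [480] = (1/480)s^4 + (1/120)s^3 - (1/480)s^2 - (1/120)s
P(s) = 847·L_0 + (-2)·L_1 + (-1)·L_2 + 12·L_3 + 1263·L_4
Only the coefficient of s^3 is needed; take it from each L_i and combine:
847·(-1/120) + (-2)·(1/30) + (-1)·(0) + 12·(-1/30) + 1263·(1/120) = 3

3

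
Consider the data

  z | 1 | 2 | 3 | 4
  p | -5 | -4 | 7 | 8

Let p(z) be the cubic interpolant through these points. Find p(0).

L_0(0) = (-2)·(-3)·(-4)/[(-1)·(-2)·(-3)] = 4
L_1(0) = (-1)·(-3)·(-4)/[(1)·(-1)·(-2)] = -6
L_2(0) = (-1)·(-2)·(-4)/[(2)·(1)·(-1)] = 4
L_3(0) = (-1)·(-2)·(-3)/[(3)·(2)·(1)] = -1
Sum: (-5)·(4) + (-4)·(-6) + 7·(4) + 8·(-1) = 24

24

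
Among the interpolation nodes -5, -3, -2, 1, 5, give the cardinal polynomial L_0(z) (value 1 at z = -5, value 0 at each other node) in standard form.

L_0(z) = (z + 3)(z + 2)(z - 1)(z - 5) / [(-2)·(-3)·(-6)·(-10)]
       = (z^4 - z^3 - 19z^2 - 11z + 30) / (360)

L_0(z) = (1/360)z^4 - (1/360)z^3 - (19/360)z^2 - (11/360)z + 1/12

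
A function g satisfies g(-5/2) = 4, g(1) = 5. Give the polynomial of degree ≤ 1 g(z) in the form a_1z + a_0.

L_0(z) = (z - 1) / [-7/2] = -(2/7)z + 2/7
L_1(z) = (z + 5/2) / [7/2] = (2/7)z + 5/7
g(z) = 4·L_0 + 5·L_1
  4·L_0(z) = -(8/7)z + 8/7
  5·L_1(z) = (10/7)z + 25/7
Adding term by term: (2/7)z + 33/7

g(z) = (2/7)z + 33/7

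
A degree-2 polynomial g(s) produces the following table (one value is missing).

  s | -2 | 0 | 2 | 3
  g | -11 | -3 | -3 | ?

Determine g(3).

The 3 known values determine g uniquely (degree ≤ 2).
L_0(3) = (3)·(1)/[(-2)·(-4)] = 3/8
L_1(3) = (5)·(1)/[(2)·(-2)] = -5/4
L_2(3) = (5)·(3)/[(4)·(2)] = 15/8
Sum: (-11)·(3/8) + (-3)·(-5/4) + (-3)·(15/8) = -6

-6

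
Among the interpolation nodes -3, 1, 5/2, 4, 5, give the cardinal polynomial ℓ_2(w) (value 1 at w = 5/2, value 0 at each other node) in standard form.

ℓ_2(w) = (w + 3)(w - 1)(w - 4)(w - 5) / [(11/2)·(3/2)·(-3/2)·(-5/2)]
       = (w^4 - 7w^3 - w^2 + 67w - 60) / (495/16)

ℓ_2(w) = (16/495)w^4 - (112/495)w^3 - (16/495)w^2 + (1072/495)w - 64/33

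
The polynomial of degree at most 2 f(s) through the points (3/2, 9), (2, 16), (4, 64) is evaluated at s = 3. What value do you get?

36

Using Newton's divided-difference form:
f[3/2,2] = (16 - 9) / (2 - 3/2) = 14
f[2,4] = (64 - 16) / (4 - 2) = 24
f[3/2,2,4] = (24 - 14) / (4 - 3/2) = 4
f(3) = 9 + 14·(3/2) + 4·(3/2)·(1) = 36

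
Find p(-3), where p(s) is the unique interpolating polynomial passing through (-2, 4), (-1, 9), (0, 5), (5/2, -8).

-544/35

Using Newton's divided-difference form:
p[-2,-1] = (9 - 4) / (-1 - (-2)) = 5
p[-1,0] = (5 - 9) / (0 - (-1)) = -4
p[0,5/2] = (-8 - 5) / (5/2 - 0) = -26/5
p[-2,-1,0] = (-4 - 5) / (0 - (-2)) = -9/2
p[-1,0,5/2] = (-26/5 - (-4)) / (5/2 - (-1)) = -12/35
p[-2,-1,0,5/2] = (-12/35 - (-9/2)) / (5/2 - (-2)) = 97/105
p(-3) = 4 + 5·(-1) + (-9/2)·(-1)·(-2) + (97/105)·(-1)·(-2)·(-3) = -544/35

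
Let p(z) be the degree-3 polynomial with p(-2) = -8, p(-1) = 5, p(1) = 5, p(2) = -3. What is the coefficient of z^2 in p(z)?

-7/2

Build the Lagrange basis polynomials:
L_0(z) = (z + 1)(z - 1)(z - 2) / [-12] = -(1/12)z^3 + (1/6)z^2 + (1/12)z - 1/6
L_1(z) = (z + 2)(z - 1)(z - 2) / [6] = (1/6)z^3 - (1/6)z^2 - (2/3)z + 2/3
L_2(z) = (z + 2)(z + 1)(z - 2) / [-6] = -(1/6)z^3 - (1/6)z^2 + (2/3)z + 2/3
L_3(z) = (z + 2)(z + 1)(z - 1) / [12] = (1/12)z^3 + (1/6)z^2 - (1/12)z - 1/6
p(z) = (-8)·L_0 + 5·L_1 + 5·L_2 + (-3)·L_3
Only the coefficient of z^2 is needed; take it from each L_i and combine:
(-8)·(1/6) + 5·(-1/6) + 5·(-1/6) + (-3)·(1/6) = -7/2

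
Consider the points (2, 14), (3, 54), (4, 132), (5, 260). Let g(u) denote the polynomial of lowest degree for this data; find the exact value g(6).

Evaluate each Lagrange basis at u = 6:
L_0(6) = (3)·(2)·(1)/[(-1)·(-2)·(-3)] = -1
L_1(6) = (4)·(2)·(1)/[(1)·(-1)·(-2)] = 4
L_2(6) = (4)·(3)·(1)/[(2)·(1)·(-1)] = -6
L_3(6) = (4)·(3)·(2)/[(3)·(2)·(1)] = 4
Sum: 14·(-1) + 54·(4) + 132·(-6) + 260·(4) = 450

450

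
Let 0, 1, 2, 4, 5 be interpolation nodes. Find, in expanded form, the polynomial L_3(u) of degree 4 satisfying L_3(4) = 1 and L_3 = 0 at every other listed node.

L_3(u) = u(u - 1)(u - 2)(u - 5) / [(4)·(3)·(2)·(-1)]
       = (u^4 - 8u^3 + 17u^2 - 10u) / (-24)

L_3(u) = -(1/24)u^4 + (1/3)u^3 - (17/24)u^2 + (5/12)u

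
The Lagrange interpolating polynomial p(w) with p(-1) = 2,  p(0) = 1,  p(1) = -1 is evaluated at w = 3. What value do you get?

L_0(3) = (3)·(2)/[(-1)·(-2)] = 3
L_1(3) = (4)·(2)/[(1)·(-1)] = -8
L_2(3) = (4)·(3)/[(2)·(1)] = 6
Sum: 2·(3) + 1·(-8) + (-1)·(6) = -8

-8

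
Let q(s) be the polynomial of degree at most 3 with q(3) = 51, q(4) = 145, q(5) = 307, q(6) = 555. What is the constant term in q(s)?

Build the Lagrange basis polynomials:
L_0(s) = (s - 4)(s - 5)(s - 6) / [-6] = -(1/6)s^3 + (5/2)s^2 - (37/3)s + 20
L_1(s) = (s - 3)(s - 5)(s - 6) / [2] = (1/2)s^3 - 7s^2 + (63/2)s - 45
L_2(s) = (s - 3)(s - 4)(s - 6) / [-2] = -(1/2)s^3 + (13/2)s^2 - 27s + 36
L_3(s) = (s - 3)(s - 4)(s - 5) / [6] = (1/6)s^3 - 2s^2 + (47/6)s - 10
q(s) = 51·L_0 + 145·L_1 + 307·L_2 + 555·L_3
Only the constant term is needed; take it from each L_i and combine:
51·(20) + 145·(-45) + 307·(36) + 555·(-10) = -3

-3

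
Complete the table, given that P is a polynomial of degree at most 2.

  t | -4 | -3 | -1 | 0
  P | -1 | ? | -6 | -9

The 3 known values determine P uniquely (degree ≤ 2).
Evaluate each Lagrange basis at t = -3:
L_0(-3) = (-2)·(-3)/[(-3)·(-4)] = 1/2
L_1(-3) = (1)·(-3)/[(3)·(-1)] = 1
L_2(-3) = (1)·(-2)/[(4)·(1)] = -1/2
Sum: (-1)·(1/2) + (-6)·(1) + (-9)·(-1/2) = -2

-2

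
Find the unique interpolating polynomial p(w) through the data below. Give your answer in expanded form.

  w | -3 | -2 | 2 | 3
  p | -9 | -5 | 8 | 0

p(w) = -(7/20)w^3 - (6/5)w^2 + (93/20)w + 63/10

Newton's divided differences:
p[-3,-2] = (-5 - (-9)) / (-2 - (-3)) = 4
p[-2,2] = (8 - (-5)) / (2 - (-2)) = 13/4
p[2,3] = (0 - 8) / (3 - 2) = -8
p[-3,-2,2] = (13/4 - 4) / (2 - (-3)) = -3/20
p[-2,2,3] = (-8 - 13/4) / (3 - (-2)) = -9/4
p[-3,-2,2,3] = (-9/4 - (-3/20)) / (3 - (-3)) = -7/20
p(w) = -9 + 4·(w + 3) + (-3/20)·(w + 3)(w + 2) + (-7/20)·(w + 3)(w + 2)(w - 2)
Expanding: p(w) = -(7/20)w^3 - (6/5)w^2 + (93/20)w + 63/10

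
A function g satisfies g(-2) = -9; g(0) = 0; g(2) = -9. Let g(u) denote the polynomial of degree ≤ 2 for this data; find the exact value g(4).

Evaluate each Lagrange basis at u = 4:
L_0(4) = (4)·(2)/[(-2)·(-4)] = 1
L_1(4) = (6)·(2)/[(2)·(-2)] = -3
L_2(4) = (6)·(4)/[(4)·(2)] = 3
Sum: (-9)·(1) + 0 + (-9)·(3) = -36

-36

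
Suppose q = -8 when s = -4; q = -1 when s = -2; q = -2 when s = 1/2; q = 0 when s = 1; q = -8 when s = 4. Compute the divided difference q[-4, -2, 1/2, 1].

q[-4,-2] = (-1 - (-8)) / (-2 - (-4)) = 7/2
q[-2,1/2] = (-2 - (-1)) / (1/2 - (-2)) = -2/5
q[1/2,1] = (0 - (-2)) / (1 - 1/2) = 4
q[-4,-2,1/2] = (-2/5 - 7/2) / (1/2 - (-4)) = -13/15
q[-2,1/2,1] = (4 - (-2/5)) / (1 - (-2)) = 22/15
q[-4,-2,1/2,1] = (22/15 - (-13/15)) / (1 - (-4)) = 7/15

7/15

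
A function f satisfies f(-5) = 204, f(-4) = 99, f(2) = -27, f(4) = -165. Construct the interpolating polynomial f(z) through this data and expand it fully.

Newton's divided differences:
f[-5,-4] = (99 - 204) / (-4 - (-5)) = -105
f[-4,2] = (-27 - 99) / (2 - (-4)) = -21
f[2,4] = (-165 - (-27)) / (4 - 2) = -69
f[-5,-4,2] = (-21 - (-105)) / (2 - (-5)) = 12
f[-4,2,4] = (-69 - (-21)) / (4 - (-4)) = -6
f[-5,-4,2,4] = (-6 - 12) / (4 - (-5)) = -2
f(z) = 204 + (-105)·(z + 5) + 12·(z + 5)(z + 4) + (-2)·(z + 5)(z + 4)(z - 2)
Expanding: f(z) = -2z^3 - 2z^2 - z - 1

f(z) = -2z^3 - 2z^2 - z - 1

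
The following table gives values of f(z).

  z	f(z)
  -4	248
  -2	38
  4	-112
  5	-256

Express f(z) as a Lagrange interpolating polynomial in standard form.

f(z) = -3z^3 + 4z^2 + 3z + 4

Build the Lagrange basis polynomials:
L_0(z) = (z + 2)(z - 4)(z - 5) / [-144] = -(1/144)z^3 + (7/144)z^2 - (1/72)z - 5/18
L_1(z) = (z + 4)(z - 4)(z - 5) / [84] = (1/84)z^3 - (5/84)z^2 - (4/21)z + 20/21
L_2(z) = (z + 4)(z + 2)(z - 5) / [-48] = -(1/48)z^3 - (1/48)z^2 + (11/24)z + 5/6
L_3(z) = (z + 4)(z + 2)(z - 4) / [63] = (1/63)z^3 + (2/63)z^2 - (16/63)z - 32/63
f(z) = 248·L_0 + 38·L_1 + (-112)·L_2 + (-256)·L_3
  248·L_0(z) = -(31/18)z^3 + (217/18)z^2 - (31/9)z - 620/9
  38·L_1(z) = (19/42)z^3 - (95/42)z^2 - (152/21)z + 760/21
  (-112)·L_2(z) = (7/3)z^3 + (7/3)z^2 - (154/3)z - 280/3
  (-256)·L_3(z) = -(256/63)z^3 - (512/63)z^2 + (4096/63)z + 8192/63
Adding term by term: -3z^3 + 4z^2 + 3z + 4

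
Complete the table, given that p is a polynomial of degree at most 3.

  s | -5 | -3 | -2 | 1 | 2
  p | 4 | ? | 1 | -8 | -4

106/21

The 4 known values determine p uniquely (degree ≤ 3).
L_0(-3) = (-1)·(-4)·(-5)/[(-3)·(-6)·(-7)] = 10/63
L_1(-3) = (2)·(-4)·(-5)/[(3)·(-3)·(-4)] = 10/9
L_2(-3) = (2)·(-1)·(-5)/[(6)·(3)·(-1)] = -5/9
L_3(-3) = (2)·(-1)·(-4)/[(7)·(4)·(1)] = 2/7
Sum: 4·(10/63) + 1·(10/9) + (-8)·(-5/9) + (-4)·(2/7) = 106/21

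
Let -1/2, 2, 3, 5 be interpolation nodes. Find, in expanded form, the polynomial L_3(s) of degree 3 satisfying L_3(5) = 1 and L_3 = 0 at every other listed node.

L_3(s) = (1/33)s^3 - (3/22)s^2 + (7/66)s + 1/11

L_3(s) = (s + 1/2)(s - 2)(s - 3) / [(11/2)·(3)·(2)]
       = (s^3 - (9/2)s^2 + (7/2)s + 3) / (33)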